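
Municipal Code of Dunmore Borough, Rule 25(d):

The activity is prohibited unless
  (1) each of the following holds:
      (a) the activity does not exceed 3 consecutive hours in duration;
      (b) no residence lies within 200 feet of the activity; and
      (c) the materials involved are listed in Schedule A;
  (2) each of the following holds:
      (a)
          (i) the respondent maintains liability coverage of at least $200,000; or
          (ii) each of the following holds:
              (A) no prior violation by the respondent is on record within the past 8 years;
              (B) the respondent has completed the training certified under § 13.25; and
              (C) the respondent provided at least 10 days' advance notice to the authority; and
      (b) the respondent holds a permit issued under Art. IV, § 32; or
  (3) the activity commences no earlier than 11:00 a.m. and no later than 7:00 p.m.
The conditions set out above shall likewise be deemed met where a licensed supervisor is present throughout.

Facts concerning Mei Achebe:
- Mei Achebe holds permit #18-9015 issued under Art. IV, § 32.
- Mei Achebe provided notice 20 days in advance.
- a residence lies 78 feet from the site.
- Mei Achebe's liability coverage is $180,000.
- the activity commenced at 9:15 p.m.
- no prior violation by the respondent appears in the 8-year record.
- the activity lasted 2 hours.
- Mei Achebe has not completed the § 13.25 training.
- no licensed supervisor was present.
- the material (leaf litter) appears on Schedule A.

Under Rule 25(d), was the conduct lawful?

No — unlawful.

(a) ≤ 3 hrs duration — holds.
(b) no residence in 200 ft — not satisfied.
(c) Schedule A material — met.
(1): T AND F AND T → false.
(i) coverage ≥ $200,000 — not met.
(A) no prior violation — holds.
(B) training certified — not satisfied.
(C) ≥10 days' notice — satisfied.
(ii): T AND F AND T → false.
(a): F OR F → false.
(b) holds permit — met.
(2): F AND T → false.
(3) start within hours — fails.
Overall: F OR F OR F → false.
Exception (supervisor present) — not satisfied.
Result: main false OR exception false → false.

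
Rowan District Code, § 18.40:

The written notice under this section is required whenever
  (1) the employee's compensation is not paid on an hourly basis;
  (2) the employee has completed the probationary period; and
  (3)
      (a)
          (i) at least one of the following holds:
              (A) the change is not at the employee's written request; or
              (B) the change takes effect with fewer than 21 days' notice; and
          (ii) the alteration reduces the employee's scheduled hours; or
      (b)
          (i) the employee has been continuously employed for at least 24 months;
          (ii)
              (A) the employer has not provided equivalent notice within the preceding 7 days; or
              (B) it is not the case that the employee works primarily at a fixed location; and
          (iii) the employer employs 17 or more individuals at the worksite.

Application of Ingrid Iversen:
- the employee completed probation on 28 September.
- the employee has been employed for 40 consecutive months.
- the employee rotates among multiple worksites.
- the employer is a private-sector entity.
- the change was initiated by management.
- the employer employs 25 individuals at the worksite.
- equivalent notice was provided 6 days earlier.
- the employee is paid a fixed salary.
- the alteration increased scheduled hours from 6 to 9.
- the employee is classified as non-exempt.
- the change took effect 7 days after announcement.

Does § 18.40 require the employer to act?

(1) not (hourly-paid) — satisfied.
(2) past probation — holds.
(A) not employee-requested — satisfied.
(B) < 21 days' notice — satisfied.
(i): T OR T → true.
(ii) hours reduced — fails.
(a) = T AND F = false.
(i) tenure ≥ 24 mo. — holds.
(A) no recent notice — fails.
(B) not (fixed location) — satisfied.
So (ii) is satisfied (F OR T).
(iii) ≥ 17 at site — satisfied.
So (b) is satisfied (T AND T AND T).
(3): F OR T → true.
So Overall is satisfied (T AND T AND T).

Yes — required.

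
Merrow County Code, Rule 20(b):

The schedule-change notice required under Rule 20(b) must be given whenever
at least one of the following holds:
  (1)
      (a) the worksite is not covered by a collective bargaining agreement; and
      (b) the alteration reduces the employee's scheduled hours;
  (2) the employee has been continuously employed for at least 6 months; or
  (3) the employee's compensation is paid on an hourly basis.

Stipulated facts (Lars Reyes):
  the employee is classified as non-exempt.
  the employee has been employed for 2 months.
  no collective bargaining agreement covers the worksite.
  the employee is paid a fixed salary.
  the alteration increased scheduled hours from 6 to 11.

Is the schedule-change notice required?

No — not required.

(a) no CBA — holds.
(b) hours reduced — not met.
(1) = T AND F = false.
(2) tenure ≥ 6 mo. — not met.
(3) hourly-paid — not satisfied.
Overall = F OR F OR F = false.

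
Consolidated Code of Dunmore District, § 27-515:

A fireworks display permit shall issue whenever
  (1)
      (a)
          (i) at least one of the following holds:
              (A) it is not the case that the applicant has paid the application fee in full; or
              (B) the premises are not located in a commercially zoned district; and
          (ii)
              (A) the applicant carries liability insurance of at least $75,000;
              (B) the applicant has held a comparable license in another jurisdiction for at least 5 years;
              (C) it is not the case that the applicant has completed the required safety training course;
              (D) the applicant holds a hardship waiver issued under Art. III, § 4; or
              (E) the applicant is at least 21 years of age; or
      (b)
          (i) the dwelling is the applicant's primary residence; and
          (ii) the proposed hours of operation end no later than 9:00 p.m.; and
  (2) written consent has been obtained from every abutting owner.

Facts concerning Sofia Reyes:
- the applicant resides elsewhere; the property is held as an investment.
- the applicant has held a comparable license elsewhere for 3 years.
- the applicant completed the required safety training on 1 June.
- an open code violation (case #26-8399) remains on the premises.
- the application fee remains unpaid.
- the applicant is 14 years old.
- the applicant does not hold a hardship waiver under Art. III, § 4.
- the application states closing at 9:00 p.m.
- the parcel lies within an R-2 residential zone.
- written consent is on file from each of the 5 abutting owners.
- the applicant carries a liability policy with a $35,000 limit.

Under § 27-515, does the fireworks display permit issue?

(A) not (fee paid) — met.
(B) not (commercially zoned) — met.
(i) = T OR T = true.
(A) insurance ≥ $75,000 — not satisfied.
(B) prior license ≥ 5 yr — not satisfied.
(C) not (safety training) — not met.
(D) hardship waiver — not satisfied.
(E) age ≥ 21 — not satisfied.
So (ii) is not satisfied (F OR F OR F OR F OR F).
(a) = T AND F = false.
(i) primary residence — not met.
(ii) closes by 9 p.m. — met.
(b) = F AND T = false.
(1): F OR F → false.
(2) all abutters consent — holds.
So Overall is not satisfied (F AND T).

No — denied.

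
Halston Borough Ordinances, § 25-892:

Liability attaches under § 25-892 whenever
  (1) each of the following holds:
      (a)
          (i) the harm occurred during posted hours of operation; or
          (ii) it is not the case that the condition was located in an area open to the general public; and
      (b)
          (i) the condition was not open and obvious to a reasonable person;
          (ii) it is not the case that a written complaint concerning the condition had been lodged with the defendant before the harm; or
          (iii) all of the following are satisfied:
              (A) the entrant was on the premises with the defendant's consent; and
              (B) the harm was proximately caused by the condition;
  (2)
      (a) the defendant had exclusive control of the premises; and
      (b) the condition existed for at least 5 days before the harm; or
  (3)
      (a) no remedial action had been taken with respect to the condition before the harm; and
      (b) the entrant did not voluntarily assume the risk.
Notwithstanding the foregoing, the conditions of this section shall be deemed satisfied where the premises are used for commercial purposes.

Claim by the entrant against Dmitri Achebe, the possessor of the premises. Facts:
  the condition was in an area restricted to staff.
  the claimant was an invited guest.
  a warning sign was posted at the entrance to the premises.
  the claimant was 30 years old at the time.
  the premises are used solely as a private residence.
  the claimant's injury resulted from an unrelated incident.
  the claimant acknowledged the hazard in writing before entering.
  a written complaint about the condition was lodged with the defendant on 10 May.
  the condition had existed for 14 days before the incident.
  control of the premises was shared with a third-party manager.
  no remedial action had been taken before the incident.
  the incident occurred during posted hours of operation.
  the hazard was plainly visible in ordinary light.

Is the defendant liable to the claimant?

(i) during posted hours — met.
(ii) not (public area) — met.
(a): T OR T → true.
(i) not open/obvious — not satisfied.
(ii) not (complaint lodged) — not satisfied.
(A) consent to enter — holds.
(B) proximate cause — fails.
(iii) = T AND F = false.
So (b) is not satisfied (F OR F OR F).
(1) = T AND F = false.
(a) exclusive control — not satisfied.
(b) condition ≥5 days old — met.
(2) = F AND T = false.
(a) no remedial action — met.
(b) no assumed risk — not met.
So (3) is not satisfied (T AND F).
Overall: F OR F OR F → false.
Exception (commercial use) — not satisfied.
Result: main false OR exception false → false.

No — not liable.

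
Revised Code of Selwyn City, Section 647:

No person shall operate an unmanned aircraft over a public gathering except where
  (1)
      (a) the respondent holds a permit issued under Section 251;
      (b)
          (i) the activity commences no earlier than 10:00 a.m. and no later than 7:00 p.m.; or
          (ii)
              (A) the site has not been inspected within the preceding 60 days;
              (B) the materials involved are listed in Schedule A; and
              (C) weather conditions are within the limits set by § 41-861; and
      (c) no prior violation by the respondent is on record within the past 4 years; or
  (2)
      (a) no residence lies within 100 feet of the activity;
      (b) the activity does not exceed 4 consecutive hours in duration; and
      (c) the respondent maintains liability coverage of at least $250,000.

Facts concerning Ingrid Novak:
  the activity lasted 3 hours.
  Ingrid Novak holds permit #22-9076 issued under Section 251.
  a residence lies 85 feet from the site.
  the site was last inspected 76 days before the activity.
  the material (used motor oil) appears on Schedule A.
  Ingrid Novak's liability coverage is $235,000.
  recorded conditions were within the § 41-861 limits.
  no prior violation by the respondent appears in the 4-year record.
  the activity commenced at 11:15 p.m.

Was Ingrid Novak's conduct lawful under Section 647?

(a) holds permit — met.
(i) start within hours — not met.
(A) not (site inspected) — holds.
(B) Schedule A material — holds.
(C) weather ok — met.
So (ii) is satisfied (T AND T AND T).
So (b) is satisfied (F OR T).
(c) no prior violation — holds.
So (1) is satisfied (T AND T AND T).
(a) no residence in 100 ft — fails.
(b) ≤ 4 hrs duration — met.
(c) coverage ≥ $250,000 — not met.
(2): F AND T AND F → false.
So Overall is satisfied (T OR F).

Yes — lawful.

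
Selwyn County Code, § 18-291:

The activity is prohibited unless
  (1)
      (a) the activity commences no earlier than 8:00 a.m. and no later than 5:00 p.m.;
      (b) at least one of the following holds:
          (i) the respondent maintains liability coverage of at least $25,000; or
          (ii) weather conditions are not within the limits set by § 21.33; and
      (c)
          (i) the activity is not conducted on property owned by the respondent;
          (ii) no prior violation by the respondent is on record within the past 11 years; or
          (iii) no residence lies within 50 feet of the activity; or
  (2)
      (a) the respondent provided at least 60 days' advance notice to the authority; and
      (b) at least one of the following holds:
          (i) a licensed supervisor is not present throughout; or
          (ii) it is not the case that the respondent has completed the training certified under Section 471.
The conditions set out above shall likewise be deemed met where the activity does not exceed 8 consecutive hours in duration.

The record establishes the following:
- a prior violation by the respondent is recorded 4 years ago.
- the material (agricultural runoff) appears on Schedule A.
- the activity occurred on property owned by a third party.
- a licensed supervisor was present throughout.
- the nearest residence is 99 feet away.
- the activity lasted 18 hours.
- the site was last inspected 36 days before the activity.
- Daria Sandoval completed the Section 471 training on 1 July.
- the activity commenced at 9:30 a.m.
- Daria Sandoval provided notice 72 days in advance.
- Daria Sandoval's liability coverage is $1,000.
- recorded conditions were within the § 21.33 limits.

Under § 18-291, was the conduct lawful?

(a) start within hours — met.
(i) coverage ≥ $25,000 — fails.
(ii) not (weather ok) — not met.
(b) = F OR F = false.
(i) not (own property) — met.
(ii) no prior violation — not met.
(iii) no residence in 50 ft — satisfied.
So (c) is satisfied (T OR F OR T).
(1): T AND F AND T → false.
(a) ≥60 days' notice — met.
(i) not (supervisor present) — not satisfied.
(ii) not (training certified) — fails.
So (b) is not satisfied (F OR F).
(2) = T AND F = false.
Overall = F OR F = false.
Exception (≤ 8 hrs duration) — not satisfied.
Result: main false OR exception false → false.

No — unlawful.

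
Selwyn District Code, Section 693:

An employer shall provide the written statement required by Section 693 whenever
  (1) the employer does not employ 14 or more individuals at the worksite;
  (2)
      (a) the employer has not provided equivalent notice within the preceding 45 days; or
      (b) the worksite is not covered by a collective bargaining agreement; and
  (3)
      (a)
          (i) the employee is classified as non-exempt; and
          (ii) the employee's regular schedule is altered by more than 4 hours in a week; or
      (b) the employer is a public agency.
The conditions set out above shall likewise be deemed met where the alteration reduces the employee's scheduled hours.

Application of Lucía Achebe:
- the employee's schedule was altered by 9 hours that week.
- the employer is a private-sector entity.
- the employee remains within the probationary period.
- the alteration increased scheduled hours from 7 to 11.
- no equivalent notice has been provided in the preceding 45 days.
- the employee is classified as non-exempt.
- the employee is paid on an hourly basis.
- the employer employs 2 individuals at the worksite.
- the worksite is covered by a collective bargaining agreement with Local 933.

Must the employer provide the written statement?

Yes — required.

(1) not (≥ 14 at site) — satisfied.
(a) no recent notice — satisfied.
(b) no CBA — fails.
(2) = T OR F = true.
(i) non-exempt — holds.
(ii) schedule shift > 4h — met.
(a) = T AND T = true.
(b) public agency — not met.
(3): T OR F → true.
So Overall is satisfied (T AND T AND T).
Exception (hours reduced) — not satisfied.
Result: main true OR exception false → true.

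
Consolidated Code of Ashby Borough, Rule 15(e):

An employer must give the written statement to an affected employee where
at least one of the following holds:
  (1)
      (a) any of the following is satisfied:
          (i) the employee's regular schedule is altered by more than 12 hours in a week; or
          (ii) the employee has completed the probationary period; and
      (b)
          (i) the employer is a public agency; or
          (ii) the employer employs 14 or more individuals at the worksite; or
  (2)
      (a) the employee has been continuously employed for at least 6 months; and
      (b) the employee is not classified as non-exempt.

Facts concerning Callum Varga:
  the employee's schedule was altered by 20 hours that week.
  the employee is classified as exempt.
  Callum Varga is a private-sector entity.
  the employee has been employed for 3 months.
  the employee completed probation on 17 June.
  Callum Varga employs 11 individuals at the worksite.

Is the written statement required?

(i) schedule shift > 12h — holds.
(ii) past probation — holds.
(a) = T OR T = true.
(i) public agency — not met.
(ii) ≥ 14 at site — not met.
(b) = F OR F = false.
(1) = T AND F = false.
(a) tenure ≥ 6 mo. — not met.
(b) not (non-exempt) — holds.
(2) = F AND T = false.
Overall = F OR F = false.

No — not required.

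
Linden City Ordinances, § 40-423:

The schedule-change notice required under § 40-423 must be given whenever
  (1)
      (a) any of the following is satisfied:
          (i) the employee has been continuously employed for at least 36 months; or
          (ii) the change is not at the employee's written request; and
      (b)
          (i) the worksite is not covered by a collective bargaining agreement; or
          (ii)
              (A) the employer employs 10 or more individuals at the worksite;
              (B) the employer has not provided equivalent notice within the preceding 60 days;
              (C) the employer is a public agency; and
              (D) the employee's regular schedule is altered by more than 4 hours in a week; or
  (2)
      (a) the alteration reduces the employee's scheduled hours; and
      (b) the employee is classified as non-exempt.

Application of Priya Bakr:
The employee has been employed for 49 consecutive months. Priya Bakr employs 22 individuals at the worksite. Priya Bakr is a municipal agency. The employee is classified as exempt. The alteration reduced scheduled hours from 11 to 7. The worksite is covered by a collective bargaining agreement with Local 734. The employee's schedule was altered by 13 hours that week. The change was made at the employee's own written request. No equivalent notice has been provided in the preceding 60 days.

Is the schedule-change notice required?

(i) tenure ≥ 36 mo. — holds.
(ii) not employee-requested — not satisfied.
So (a) is satisfied (T OR F).
(i) no CBA — not satisfied.
(A) ≥ 10 at site — met.
(B) no recent notice — met.
(C) public agency — holds.
(D) schedule shift > 4h — met.
(ii) = T AND T AND T AND T = true.
(b): F OR T → true.
(1) = T AND T = true.
(a) hours reduced — holds.
(b) non-exempt — not met.
(2): T AND F → false.
Overall: T OR F → true.

Yes — required.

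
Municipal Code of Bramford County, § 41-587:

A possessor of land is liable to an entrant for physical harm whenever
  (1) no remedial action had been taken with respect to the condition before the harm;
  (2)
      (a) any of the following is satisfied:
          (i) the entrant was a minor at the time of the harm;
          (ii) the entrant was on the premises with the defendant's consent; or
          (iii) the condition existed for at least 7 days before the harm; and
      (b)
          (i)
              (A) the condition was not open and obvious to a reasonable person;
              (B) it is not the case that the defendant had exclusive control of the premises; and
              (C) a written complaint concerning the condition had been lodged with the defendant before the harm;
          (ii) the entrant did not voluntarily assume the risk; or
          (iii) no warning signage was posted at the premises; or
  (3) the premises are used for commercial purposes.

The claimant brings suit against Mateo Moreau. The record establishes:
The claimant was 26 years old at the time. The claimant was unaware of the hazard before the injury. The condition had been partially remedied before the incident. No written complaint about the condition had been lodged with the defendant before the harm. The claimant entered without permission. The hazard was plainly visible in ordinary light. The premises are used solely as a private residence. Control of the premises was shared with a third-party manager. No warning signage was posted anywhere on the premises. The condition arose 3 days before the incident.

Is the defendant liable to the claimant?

No — not liable.

(1) no remedial action — fails.
(i) entrant a minor — fails.
(ii) consent to enter — not met.
(iii) condition ≥7 days old — not satisfied.
(a) = F OR F OR F = false.
(A) not open/obvious — not satisfied.
(B) not (exclusive control) — met.
(C) complaint lodged — not satisfied.
(i): F AND T AND F → false.
(ii) no assumed risk — holds.
(iii) no signage posted — met.
(b): F OR T OR T → true.
(2) = F AND T = false.
(3) commercial use — not satisfied.
Overall: F OR F OR F → false.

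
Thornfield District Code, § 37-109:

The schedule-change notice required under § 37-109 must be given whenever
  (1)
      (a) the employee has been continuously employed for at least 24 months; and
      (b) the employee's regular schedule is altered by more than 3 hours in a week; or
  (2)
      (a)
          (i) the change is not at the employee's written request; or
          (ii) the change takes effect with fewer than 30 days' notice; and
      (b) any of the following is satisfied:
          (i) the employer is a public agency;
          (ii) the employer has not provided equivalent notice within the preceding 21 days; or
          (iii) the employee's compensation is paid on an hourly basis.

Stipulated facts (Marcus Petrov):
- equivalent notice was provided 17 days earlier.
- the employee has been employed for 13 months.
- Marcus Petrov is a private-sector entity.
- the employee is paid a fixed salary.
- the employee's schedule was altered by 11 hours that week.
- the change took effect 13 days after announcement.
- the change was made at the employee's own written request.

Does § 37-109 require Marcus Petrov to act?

(a) tenure ≥ 24 mo. — not satisfied.
(b) schedule shift > 3h — holds.
So (1) is not satisfied (F AND T).
(i) not employee-requested — fails.
(ii) < 30 days' notice — holds.
So (a) is satisfied (F OR T).
(i) public agency — not satisfied.
(ii) no recent notice — not met.
(iii) hourly-paid — not met.
(b): F OR F OR F → false.
So (2) is not satisfied (T AND F).
Overall: F OR F → false.

No — not required.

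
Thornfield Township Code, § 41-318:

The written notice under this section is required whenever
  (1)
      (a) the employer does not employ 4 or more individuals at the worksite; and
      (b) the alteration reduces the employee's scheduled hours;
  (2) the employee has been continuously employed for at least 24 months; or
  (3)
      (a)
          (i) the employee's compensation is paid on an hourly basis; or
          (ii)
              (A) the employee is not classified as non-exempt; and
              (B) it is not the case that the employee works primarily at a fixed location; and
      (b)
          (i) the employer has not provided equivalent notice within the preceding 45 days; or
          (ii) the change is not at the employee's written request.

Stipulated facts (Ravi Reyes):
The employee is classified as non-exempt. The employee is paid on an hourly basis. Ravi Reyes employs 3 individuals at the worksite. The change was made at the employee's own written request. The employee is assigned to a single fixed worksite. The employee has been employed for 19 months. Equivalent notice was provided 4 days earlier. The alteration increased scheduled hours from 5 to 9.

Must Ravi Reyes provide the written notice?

(a) not (≥ 4 at site) — met.
(b) hours reduced — fails.
So (1) is not satisfied (T AND F).
(2) tenure ≥ 24 mo. — not met.
(i) hourly-paid — holds.
(A) not (non-exempt) — not satisfied.
(B) not (fixed location) — fails.
So (ii) is not satisfied (F AND F).
(a) = T OR F = true.
(i) no recent notice — fails.
(ii) not employee-requested — not met.
(b): F OR F → false.
(3): T AND F → false.
So Overall is not satisfied (F OR F OR F).

No — not required.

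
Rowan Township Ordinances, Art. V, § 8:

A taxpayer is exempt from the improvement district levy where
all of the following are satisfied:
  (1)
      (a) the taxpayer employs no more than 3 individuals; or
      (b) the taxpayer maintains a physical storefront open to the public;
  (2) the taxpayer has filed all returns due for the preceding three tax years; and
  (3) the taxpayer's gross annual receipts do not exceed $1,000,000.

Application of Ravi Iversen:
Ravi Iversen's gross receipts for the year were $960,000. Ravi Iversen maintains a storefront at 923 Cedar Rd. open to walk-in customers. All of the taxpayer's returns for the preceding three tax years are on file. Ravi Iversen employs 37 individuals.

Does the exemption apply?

(a) ≤ 3 employees — not satisfied.
(b) has storefront — holds.
(1) = F OR T = true.
(2) returns current — met.
(3) receipts ≤ $1,000,000 — holds.
Overall = T AND T AND T = true.

Yes — exempt.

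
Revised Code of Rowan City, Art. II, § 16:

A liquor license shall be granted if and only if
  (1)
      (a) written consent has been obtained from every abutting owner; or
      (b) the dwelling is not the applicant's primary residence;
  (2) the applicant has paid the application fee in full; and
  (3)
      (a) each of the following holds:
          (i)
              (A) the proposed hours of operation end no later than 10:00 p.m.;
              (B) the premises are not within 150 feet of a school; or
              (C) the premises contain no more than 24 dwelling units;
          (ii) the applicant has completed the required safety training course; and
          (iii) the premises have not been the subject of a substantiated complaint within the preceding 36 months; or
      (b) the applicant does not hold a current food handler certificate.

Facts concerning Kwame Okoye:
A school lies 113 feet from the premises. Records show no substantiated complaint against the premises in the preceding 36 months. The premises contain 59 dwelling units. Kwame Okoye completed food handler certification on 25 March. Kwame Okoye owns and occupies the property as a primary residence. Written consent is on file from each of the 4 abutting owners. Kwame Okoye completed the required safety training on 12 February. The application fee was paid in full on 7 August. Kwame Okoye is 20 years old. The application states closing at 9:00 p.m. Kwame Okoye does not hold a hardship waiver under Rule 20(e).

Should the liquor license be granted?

(a) all abutters consent — met.
(b) not (primary residence) — not met.
(1): T OR F → true.
(2) fee paid — satisfied.
(A) closes by 10 p.m. — holds.
(B) ≥150 ft from school — not satisfied.
(C) ≤ 24 units — not met.
(i) = T OR F OR F = true.
(ii) safety training — satisfied.
(iii) no complaint in 36 mo. — holds.
(a) = T AND T AND T = true.
(b) not (food handler cert.) — not met.
(3): T OR F → true.
So Overall is satisfied (T AND T AND T).

Yes — granted.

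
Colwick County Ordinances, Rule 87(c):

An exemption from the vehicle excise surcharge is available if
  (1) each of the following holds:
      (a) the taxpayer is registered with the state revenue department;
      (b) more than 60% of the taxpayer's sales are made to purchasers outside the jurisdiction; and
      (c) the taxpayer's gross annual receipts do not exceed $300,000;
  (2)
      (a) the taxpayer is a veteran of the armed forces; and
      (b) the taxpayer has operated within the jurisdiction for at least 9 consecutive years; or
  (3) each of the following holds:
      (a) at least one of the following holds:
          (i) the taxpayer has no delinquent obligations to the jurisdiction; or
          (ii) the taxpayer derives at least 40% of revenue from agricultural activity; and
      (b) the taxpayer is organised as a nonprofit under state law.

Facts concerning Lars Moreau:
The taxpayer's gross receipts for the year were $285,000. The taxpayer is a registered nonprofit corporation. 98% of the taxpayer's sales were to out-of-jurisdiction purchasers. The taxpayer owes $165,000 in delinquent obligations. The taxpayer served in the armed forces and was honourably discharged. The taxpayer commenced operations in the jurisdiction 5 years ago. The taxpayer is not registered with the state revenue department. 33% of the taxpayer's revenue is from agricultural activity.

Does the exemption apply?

No — not exempt.

(a) state-registered — fails.
(b) >60% out-of-jur. sales — met.
(c) receipts ≤ $300,000 — met.
(1) = F AND T AND T = false.
(a) veteran — met.
(b) ≥ 9 yrs in jurisdiction — not satisfied.
So (2) is not satisfied (T AND F).
(i) no delinquency — not met.
(ii) ≥40% agricultural — not met.
(a) = F OR F = false.
(b) nonprofit — satisfied.
So (3) is not satisfied (F AND T).
So Overall is not satisfied (F OR F OR F).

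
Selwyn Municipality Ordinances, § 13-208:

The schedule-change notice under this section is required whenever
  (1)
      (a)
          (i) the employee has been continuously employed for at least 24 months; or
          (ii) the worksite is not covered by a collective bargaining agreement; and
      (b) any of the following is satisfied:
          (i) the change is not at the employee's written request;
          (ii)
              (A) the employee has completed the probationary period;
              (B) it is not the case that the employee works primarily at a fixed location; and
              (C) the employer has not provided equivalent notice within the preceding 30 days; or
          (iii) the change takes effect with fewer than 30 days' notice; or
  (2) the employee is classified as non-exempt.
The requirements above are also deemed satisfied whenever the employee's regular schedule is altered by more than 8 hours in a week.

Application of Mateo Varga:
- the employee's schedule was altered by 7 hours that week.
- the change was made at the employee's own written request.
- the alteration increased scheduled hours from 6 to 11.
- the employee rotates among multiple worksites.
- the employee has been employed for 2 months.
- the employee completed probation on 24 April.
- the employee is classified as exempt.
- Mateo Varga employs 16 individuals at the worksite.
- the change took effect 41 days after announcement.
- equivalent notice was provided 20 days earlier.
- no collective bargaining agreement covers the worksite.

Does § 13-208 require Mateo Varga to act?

(i) tenure ≥ 24 mo. — not satisfied.
(ii) no CBA — met.
(a): F OR T → true.
(i) not employee-requested — not met.
(A) past probation — met.
(B) not (fixed location) — satisfied.
(C) no recent notice — not satisfied.
So (ii) is not satisfied (T AND T AND F).
(iii) < 30 days' notice — not met.
So (b) is not satisfied (F OR F OR F).
So (1) is not satisfied (T AND F).
(2) non-exempt — not met.
So Overall is not satisfied (F OR F).
Exception (schedule shift > 8h) — not satisfied.
Result: main false OR exception false → false.

No — not required.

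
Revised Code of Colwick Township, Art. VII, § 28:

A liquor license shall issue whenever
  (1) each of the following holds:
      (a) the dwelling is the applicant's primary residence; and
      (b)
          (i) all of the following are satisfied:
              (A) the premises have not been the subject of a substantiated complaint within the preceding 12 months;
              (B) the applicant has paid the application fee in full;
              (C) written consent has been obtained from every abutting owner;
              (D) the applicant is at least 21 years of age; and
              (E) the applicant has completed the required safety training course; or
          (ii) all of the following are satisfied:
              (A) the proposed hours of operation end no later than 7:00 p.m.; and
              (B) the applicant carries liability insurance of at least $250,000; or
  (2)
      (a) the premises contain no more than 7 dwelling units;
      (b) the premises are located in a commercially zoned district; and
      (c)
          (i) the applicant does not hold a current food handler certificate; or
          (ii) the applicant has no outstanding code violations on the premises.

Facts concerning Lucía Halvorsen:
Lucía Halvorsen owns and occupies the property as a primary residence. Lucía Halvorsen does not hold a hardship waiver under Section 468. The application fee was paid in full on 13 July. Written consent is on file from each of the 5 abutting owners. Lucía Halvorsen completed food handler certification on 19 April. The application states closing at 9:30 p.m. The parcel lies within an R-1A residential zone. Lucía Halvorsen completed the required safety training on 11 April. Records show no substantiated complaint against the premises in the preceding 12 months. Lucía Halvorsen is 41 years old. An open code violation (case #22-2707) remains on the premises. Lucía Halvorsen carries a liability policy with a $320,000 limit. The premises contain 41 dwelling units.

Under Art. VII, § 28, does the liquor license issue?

(a) primary residence — holds.
(A) no complaint in 12 mo. — holds.
(B) fee paid — satisfied.
(C) all abutters consent — holds.
(D) age ≥ 21 — satisfied.
(E) safety training — holds.
(i) = T AND T AND T AND T AND T = true.
(A) closes by 7 p.m. — fails.
(B) insurance ≥ $250,000 — satisfied.
So (ii) is not satisfied (F AND T).
So (b) is satisfied (T OR F).
So (1) is satisfied (T AND T).
(a) ≤ 7 units — not met.
(b) commercially zoned — fails.
(i) not (food handler cert.) — not met.
(ii) no code violations — not met.
So (c) is not satisfied (F OR F).
So (2) is not satisfied (F AND F AND F).
So Overall is satisfied (T OR F).

Yes — granted.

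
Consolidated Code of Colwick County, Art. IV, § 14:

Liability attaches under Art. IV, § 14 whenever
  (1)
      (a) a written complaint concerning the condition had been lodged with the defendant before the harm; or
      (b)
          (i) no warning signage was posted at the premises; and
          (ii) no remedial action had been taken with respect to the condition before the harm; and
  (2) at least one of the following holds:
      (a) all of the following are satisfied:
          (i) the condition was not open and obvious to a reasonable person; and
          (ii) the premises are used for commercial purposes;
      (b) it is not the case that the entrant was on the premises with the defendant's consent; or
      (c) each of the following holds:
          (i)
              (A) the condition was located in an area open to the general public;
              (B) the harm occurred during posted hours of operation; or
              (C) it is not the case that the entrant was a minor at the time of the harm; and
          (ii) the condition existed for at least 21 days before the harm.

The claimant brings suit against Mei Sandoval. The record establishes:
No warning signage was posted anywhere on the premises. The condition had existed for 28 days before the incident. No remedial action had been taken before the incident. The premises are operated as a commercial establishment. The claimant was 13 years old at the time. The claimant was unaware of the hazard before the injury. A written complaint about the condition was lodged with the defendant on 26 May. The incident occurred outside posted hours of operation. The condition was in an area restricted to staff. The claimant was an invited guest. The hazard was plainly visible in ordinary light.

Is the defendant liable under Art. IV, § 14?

No — not liable.

(a) complaint lodged — holds.
(i) no signage posted — met.
(ii) no remedial action — met.
So (b) is satisfied (T AND T).
(1) = T OR T = true.
(i) not open/obvious — not met.
(ii) commercial use — satisfied.
(a): F AND T → false.
(b) not (consent to enter) — not met.
(A) public area — fails.
(B) during posted hours — not satisfied.
(C) not (entrant a minor) — not met.
(i): F OR F OR F → false.
(ii) condition ≥21 days old — satisfied.
(c): F AND T → false.
(2): F OR F OR F → false.
Overall = T AND F = false.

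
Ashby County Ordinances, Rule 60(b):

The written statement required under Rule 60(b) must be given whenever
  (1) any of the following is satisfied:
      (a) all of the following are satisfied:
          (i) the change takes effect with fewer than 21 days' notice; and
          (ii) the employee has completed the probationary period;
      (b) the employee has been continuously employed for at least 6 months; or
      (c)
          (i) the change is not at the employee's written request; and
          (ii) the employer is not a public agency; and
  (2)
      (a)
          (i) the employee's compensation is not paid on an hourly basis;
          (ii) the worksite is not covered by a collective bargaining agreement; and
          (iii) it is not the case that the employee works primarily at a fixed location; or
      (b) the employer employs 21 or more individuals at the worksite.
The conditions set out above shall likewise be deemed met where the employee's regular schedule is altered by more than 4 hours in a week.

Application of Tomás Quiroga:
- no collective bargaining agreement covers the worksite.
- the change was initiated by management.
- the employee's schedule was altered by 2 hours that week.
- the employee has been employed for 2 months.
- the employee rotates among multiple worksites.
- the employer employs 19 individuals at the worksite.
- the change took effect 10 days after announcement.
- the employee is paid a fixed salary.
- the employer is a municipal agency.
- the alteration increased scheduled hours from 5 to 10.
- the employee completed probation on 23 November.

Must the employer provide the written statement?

Yes — required.

(i) < 21 days' notice — holds.
(ii) past probation — satisfied.
(a) = T AND T = true.
(b) tenure ≥ 6 mo. — not met.
(i) not employee-requested — holds.
(ii) not (public agency) — not satisfied.
(c) = T AND F = false.
(1): T OR F OR F → true.
(i) not (hourly-paid) — satisfied.
(ii) no CBA — satisfied.
(iii) not (fixed location) — satisfied.
So (a) is satisfied (T AND T AND T).
(b) ≥ 21 at site — not met.
(2): T OR F → true.
Overall = T AND T = true.
Exception (schedule shift > 4h) — not satisfied.
Result: main true OR exception false → true.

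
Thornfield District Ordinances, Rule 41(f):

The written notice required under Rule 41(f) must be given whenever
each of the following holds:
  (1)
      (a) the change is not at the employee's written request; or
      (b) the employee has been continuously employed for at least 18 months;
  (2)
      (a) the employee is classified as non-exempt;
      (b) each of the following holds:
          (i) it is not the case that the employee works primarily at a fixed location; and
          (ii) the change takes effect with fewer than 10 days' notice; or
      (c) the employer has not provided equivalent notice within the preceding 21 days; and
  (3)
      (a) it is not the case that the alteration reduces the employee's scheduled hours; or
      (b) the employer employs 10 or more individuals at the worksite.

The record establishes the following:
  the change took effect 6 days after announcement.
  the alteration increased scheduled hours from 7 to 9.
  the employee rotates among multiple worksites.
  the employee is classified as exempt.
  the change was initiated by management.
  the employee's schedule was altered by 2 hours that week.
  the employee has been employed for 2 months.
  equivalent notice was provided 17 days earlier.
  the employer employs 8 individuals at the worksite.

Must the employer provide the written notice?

Yes — required.

(a) not employee-requested — satisfied.
(b) tenure ≥ 18 mo. — not satisfied.
(1) = T OR F = true.
(a) non-exempt — not met.
(i) not (fixed location) — holds.
(ii) < 10 days' notice — satisfied.
So (b) is satisfied (T AND T).
(c) no recent notice — fails.
So (2) is satisfied (F OR T OR F).
(a) not (hours reduced) — satisfied.
(b) ≥ 10 at site — not met.
(3): T OR F → true.
So Overall is satisfied (T AND T AND T).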